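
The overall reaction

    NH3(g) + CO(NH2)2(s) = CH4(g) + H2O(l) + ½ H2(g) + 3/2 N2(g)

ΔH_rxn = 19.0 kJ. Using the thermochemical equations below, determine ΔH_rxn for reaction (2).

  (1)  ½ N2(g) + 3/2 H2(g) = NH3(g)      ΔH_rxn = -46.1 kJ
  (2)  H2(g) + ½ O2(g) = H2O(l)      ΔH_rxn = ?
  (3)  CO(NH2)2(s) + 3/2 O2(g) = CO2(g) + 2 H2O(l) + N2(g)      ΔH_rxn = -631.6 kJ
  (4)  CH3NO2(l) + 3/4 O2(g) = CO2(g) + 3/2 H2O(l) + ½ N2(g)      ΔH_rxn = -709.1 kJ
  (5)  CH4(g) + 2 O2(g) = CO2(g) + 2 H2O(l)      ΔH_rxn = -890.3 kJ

ΔH_rxn = -285.8 kJ

(1) reversed (NH3(g) must end up as a reactant): +46.1 kJ
(2) as written: contributes x
(3) as written (CO(NH2)2(s) already on the reactant side): -631.6 kJ
(4): not needed (CH3NO2(l) appears nowhere else).
(5) reversed (CH4(g) must end up as a product): +890.3 kJ
+19.0 = (+46.1) + (-631.6) + (+890.3) + x
x = (+19.0 − (+304.8)) / (1) = -285.8 kJ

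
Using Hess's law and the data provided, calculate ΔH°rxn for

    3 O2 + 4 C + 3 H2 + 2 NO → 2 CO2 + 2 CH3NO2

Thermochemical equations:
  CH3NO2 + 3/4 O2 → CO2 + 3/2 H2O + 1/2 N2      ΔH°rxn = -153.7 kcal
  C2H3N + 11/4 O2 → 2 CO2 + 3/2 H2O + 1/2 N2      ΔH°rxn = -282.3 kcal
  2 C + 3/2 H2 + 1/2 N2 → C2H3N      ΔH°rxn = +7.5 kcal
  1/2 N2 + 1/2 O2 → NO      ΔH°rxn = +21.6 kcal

ΔH°rxn = -285.4 kcal

equation 1 reversed and × 2: (-2)·(-153.7) = +307.4 kcal
equation 2 × 2: (2)·(-282.3) = -564.6 kcal
equation 3 × 2: (2)·(+7.5) = +15.0 kcal
equation 4 reversed and × 2: (-2)·(+21.6) = -43.2 kcal
Since enthalpy is a state function, ΔH°rxn = (-2)·(-153.7) + (2)·(-282.3) + (2)·(+7.5) + (-2)·(+21.6) = -285.4 kcal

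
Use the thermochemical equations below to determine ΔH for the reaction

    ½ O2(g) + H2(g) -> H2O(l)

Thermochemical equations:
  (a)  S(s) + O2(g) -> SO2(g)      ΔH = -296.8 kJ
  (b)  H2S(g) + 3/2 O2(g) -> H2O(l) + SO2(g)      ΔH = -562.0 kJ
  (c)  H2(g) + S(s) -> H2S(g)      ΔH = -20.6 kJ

(a) reversed: +296.8 kJ
(b) as written: -562.0 kJ
(c) as written: -20.6 kJ
ΔH = (+296.8) + (-562.0) + (-20.6) = -285.8 kJ

ΔH = -285.8 kJ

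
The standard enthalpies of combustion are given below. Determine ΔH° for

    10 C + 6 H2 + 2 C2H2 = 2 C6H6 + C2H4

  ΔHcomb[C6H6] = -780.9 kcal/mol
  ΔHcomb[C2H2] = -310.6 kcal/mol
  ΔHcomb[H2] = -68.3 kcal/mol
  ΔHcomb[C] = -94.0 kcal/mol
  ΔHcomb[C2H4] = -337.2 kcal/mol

ΔH° = -72.0 kcal/mol

With combustion enthalpies, reactants minus products:
= [10·(-94.0) + 6·(-68.3) + 2·(-310.6)] − [2·(-780.9) + 1·(-337.2)]
= -72.0 kcal/mol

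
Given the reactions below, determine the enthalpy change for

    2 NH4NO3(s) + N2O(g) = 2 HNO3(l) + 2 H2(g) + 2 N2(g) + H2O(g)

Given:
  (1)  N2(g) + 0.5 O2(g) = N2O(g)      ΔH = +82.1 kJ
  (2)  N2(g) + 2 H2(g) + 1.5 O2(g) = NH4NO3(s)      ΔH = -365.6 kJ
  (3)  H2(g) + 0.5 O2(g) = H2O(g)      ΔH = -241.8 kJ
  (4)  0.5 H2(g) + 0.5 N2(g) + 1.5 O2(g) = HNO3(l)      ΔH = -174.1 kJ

(1) reversed: -82.1 kJ
(2) reversed and × 2: (-2)·(-365.6) = +731.2 kJ
(3) as written: -241.8 kJ
(4) × 2: (2)·(-174.1) = -348.2 kJ
Combining the equations, ΔH = (-82.1) + (+731.2) + (-241.8) + (-348.2) = 59.1 kJ

ΔH = 59.1 kJ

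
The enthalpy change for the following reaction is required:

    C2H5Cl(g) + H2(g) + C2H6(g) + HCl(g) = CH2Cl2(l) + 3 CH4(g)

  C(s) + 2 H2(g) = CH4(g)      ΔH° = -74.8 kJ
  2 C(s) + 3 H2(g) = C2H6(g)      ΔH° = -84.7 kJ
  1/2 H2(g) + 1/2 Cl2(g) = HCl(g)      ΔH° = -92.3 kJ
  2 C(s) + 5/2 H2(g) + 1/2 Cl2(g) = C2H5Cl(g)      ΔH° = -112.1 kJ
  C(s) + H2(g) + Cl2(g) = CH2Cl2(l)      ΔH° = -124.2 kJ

ΔH° = -59.5 kJ

equation 1 × 3 (×3 to match 3 CH4(g) in the target): (3)·(-74.8) = -224.4 kJ
equation 2 reversed (C2H6(g) must end up as a reactant): +84.7 kJ
equation 3 reversed (reverse to put HCl(g) on the reactant side): +92.3 kJ
equation 4 reversed (reverse to put C2H5Cl(g) on the reactant side): +112.1 kJ
equation 5 as written (CH2Cl2(l) already on the product side): -124.2 kJ
Since enthalpy is a state function, ΔH° = (3)·(-74.8) + (-1)·(-84.7) + (-1)·(-92.3) + (-1)·(-112.1) + (1)·(-124.2) = -59.5 kJ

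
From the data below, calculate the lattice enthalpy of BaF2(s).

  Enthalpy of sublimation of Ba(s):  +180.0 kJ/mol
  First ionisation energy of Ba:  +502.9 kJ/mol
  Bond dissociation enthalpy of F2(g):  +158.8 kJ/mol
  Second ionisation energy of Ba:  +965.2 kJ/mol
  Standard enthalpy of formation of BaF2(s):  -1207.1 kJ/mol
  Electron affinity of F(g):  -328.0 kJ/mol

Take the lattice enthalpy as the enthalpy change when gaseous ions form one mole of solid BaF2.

ΔHf° = 1·ΔHsub + 1·(ΣIE) + 1·D(F2) + 2·EA + U
-1207.1 = 1·(+180.0) + 1·(+1468.1) + 1·(+158.8) + 2·(-328.0) + U
U = -1207.1 − (+1150.9) = -2358.0 kJ/mol

U = -2358.0 kJ/mol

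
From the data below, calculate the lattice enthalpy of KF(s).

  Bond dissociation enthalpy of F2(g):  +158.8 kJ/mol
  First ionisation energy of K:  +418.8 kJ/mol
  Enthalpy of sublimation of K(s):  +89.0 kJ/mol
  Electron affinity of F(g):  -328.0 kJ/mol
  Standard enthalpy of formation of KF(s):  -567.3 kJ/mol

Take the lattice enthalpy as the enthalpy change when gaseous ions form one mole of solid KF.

ΔHf° = 1·ΔHsub + 1·(ΣIE) + 1/2·D(F2) + 1·EA + U
-567.3 = 1·(+89.0) + 1·(+418.8) + 1/2·(+158.8) + 1·(-328.0) + U
U = -567.3 − (+259.2) = -826.5 kJ/mol

U = -826.5 kJ/mol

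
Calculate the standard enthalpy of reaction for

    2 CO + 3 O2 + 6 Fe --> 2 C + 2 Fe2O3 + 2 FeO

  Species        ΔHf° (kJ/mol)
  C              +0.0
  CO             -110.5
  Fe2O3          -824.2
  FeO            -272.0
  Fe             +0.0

ΔH°rxn = Σ nΔHf°(products) − Σ nΔHf°(reactants).
Products: 2·(+0.0) + 2·(-824.2) + 2·(-272.0) = -2192.4
Reactants: 2·(-110.5) + 3·(+0.0) + 6·(+0.0) = -221.0
ΔH°rxn = (-2192.4) − (-221.0) = -1971.4 kJ/mol

ΔH°rxn = -1971.4 kJ/mol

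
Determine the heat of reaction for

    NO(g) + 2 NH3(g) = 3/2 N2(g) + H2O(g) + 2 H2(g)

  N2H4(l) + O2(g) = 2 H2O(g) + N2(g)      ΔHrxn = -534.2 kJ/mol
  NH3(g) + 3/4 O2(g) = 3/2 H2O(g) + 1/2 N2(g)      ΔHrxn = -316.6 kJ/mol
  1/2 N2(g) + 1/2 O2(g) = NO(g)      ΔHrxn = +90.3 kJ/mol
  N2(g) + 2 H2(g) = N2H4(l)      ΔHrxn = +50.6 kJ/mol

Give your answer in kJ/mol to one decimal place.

ΔHrxn = -239.9 kJ/mol

equation 1 reversed: +534.2 kJ/mol
equation 2 × 2 (scale by 2 for the 2 NH3(g)): (2)·(-316.6) = -633.2 kJ/mol
equation 3 reversed (reverse to put NO(g) on the reactant side): -90.3 kJ/mol
equation 4 reversed (H2(g) must end up as a product): -50.6 kJ/mol
By Hess's law, ΔHrxn = (+534.2) + (-633.2) + (-90.3) + (-50.6) = -239.9 kJ/mol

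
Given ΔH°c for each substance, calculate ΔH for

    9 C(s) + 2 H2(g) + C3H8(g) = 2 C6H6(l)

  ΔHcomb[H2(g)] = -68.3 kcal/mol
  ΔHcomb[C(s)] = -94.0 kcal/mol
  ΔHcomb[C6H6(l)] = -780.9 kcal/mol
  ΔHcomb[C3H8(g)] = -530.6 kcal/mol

ΔH = 48.6 kcal/mol

Using ΔH = Σ nΔHc°(reactants) − Σ nΔHc°(products):
= [9·(-94.0) + 2·(-68.3) + 1·(-530.6)] − [2·(-780.9)]
= 48.6 kcal/mol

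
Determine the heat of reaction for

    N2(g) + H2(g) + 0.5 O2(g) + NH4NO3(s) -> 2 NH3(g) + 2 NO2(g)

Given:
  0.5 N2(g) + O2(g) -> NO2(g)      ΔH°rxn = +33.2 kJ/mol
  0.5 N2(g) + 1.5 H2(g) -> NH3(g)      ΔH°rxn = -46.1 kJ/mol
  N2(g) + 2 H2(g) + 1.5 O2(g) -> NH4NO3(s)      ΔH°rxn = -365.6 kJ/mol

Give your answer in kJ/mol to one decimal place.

equation 1 × 2 (×2 to match 2 NO2(g) in the target): (2)·(+33.2) = +66.4 kJ/mol
equation 2 × 2 (scale by 2 for the 2 NH3(g)): (2)·(-46.1) = -92.2 kJ/mol
equation 3 reversed (reverse to put NH4NO3(s) on the reactant side): +365.6 kJ/mol
By Hess's law, ΔH°rxn = (2)·(+33.2) + (2)·(-46.1) + (-1)·(-365.6) = 339.8 kJ/mol

ΔH°rxn = 339.8 kJ/mol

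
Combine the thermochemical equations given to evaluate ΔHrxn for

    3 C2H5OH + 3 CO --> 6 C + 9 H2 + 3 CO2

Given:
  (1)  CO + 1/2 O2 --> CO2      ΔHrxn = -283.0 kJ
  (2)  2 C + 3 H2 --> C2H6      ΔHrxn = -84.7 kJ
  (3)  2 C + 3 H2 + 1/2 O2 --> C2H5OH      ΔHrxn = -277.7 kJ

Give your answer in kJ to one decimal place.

(1) × 3 (scale by 3 for the 3 CO): (3)·(-283.0) = -849.0 kJ
(2): not needed (C2H6 appears nowhere else).
(3) reversed and × 3 (C2H5OH must end up as a reactant; ×3 to match 3 C2H5OH in the target): (-3)·(-277.7) = +833.1 kJ
Summing the manipulated equations, ΔHrxn = (-849.0) + (+833.1) = -15.9 kJ

ΔHrxn = -15.9 kJ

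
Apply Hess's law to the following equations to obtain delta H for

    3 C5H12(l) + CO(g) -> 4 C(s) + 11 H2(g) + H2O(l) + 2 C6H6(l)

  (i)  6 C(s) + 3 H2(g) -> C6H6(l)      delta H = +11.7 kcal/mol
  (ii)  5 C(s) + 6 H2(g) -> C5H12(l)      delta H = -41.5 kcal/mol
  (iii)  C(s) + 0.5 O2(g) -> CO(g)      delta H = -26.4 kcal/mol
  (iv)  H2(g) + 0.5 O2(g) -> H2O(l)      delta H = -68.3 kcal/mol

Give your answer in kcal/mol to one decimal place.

delta H = 106.0 kcal/mol

(i) × 2 (scale by 2 for the 2 C6H6(l)): (2)·(+11.7) = +23.4 kcal/mol
(ii) reversed and × 3 (C5H12(l) must end up as a reactant; ×3 to match 3 C5H12(l) in the target): (-3)·(-41.5) = +124.5 kcal/mol
(iii) reversed (reverse to put CO(g) on the reactant side): +26.4 kcal/mol
(iv) as written (H2O(l) already on the product side): -68.3 kcal/mol
delta H = (2)·(+11.7) + (-3)·(-41.5) + (-1)·(-26.4) + (1)·(-68.3) = 106.0 kcal/mol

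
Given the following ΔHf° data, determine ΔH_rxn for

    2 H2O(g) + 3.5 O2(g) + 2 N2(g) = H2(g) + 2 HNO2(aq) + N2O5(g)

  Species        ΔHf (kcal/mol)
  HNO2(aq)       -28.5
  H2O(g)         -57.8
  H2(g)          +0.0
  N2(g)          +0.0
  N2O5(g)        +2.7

ΔH_rxn = 61.3 kcal/mol

ΔH°rxn = Σ nΔHf°(products) − Σ nΔHf°(reactants).
Products: 1·(+0.0) + 2·(-28.5) + 1·(+2.7) = -54.3
Reactants: 2·(-57.8) + 7/2·(+0.0) + 2·(+0.0) = -115.6
ΔH_rxn = (-54.3) − (-115.6) = 61.3 kcal/mol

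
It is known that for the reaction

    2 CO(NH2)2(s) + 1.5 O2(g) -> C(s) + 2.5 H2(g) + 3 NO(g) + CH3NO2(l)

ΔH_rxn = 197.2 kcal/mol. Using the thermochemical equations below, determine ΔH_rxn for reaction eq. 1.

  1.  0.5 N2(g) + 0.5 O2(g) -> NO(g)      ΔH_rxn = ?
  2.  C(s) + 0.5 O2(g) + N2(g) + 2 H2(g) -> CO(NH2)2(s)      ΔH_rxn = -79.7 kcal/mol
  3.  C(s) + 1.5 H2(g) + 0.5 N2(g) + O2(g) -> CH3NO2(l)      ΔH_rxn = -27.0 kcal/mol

eq. 1 × 3 (×3 to match 3 NO(g) in the target): contributes 3·x
eq. 2 reversed and × 2 (reverse to put CO(NH2)2(s) on the reactant side; scale by 2 for the 2 CO(NH2)2(s)): (-2)·(-79.7) = +159.4 kcal/mol
eq. 3 as written (CH3NO2(l) already on the product side): -27.0 kcal/mol
+197.2 = (+159.4) + (-27.0) + 3·x
x = (+197.2 − (+132.4)) / (3) = 21.6 kcal/mol

ΔH_rxn = 21.6 kcal/mol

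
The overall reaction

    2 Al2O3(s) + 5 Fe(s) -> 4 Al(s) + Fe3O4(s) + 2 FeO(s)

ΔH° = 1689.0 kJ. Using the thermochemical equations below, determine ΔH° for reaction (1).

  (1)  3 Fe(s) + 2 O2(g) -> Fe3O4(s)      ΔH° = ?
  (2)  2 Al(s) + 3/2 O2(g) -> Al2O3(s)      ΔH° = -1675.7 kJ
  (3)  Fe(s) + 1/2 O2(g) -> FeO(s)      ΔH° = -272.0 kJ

ΔH° = -1118.4 kJ

(1) as written (Fe3O4(s) already on the product side): contributes x
(2) reversed and × 2 (Al2O3(s) must end up as a reactant; scale by 2 for the 2 Al2O3(s)): (-2)·(-1675.7) = +3351.4 kJ
(3) × 2 (scale by 2 for the 2 FeO(s)): (2)·(-272.0) = -544.0 kJ
+1689.0 = (+3351.4) + (-544.0) + x
x = (+1689.0 − (+2807.4)) / (1) = -1118.4 kJ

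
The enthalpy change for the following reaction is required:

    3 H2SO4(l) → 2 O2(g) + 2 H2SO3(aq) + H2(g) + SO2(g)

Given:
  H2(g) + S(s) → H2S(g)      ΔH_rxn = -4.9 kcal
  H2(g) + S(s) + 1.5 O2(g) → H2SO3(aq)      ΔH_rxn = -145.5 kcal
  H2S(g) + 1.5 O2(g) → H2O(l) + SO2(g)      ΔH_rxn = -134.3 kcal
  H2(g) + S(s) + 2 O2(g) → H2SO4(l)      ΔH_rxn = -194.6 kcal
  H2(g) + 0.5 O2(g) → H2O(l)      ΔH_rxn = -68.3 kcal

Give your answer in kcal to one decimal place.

equation 1 as written: -4.9 kcal
equation 2 × 2 (×2 to match 2 H2SO3(aq) in the target): (2)·(-145.5) = -291.0 kcal
equation 3 as written (SO2(g) already on the product side): -134.3 kcal
equation 4 reversed and × 3 (H2SO4(l) must end up as a reactant; scale by 3 for the 3 H2SO4(l)): (-3)·(-194.6) = +583.8 kcal
equation 5 reversed: +68.3 kcal
ΔH_rxn = (1)·(-4.9) + (2)·(-145.5) + (1)·(-134.3) + (-3)·(-194.6) + (-1)·(-68.3) = 221.9 kcal

ΔH_rxn = 221.9 kcal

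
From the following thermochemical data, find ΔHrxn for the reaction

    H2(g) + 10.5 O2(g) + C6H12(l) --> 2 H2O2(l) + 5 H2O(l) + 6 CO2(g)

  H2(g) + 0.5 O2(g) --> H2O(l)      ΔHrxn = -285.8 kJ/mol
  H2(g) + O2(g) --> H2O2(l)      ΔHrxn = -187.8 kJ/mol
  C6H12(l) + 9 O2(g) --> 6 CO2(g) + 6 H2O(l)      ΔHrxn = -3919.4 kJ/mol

equation 1 reversed: +285.8 kJ/mol
equation 2 × 2 (×2 to match 2 H2O2(l) in the target): (2)·(-187.8) = -375.6 kJ/mol
equation 3 as written (C6H12(l) already on the reactant side): -3919.4 kJ/mol
Summing the manipulated equations, ΔHrxn = (+285.8) + (-375.6) + (-3919.4) = -4009.2 kJ/mol

ΔHrxn = -4009.2 kJ/mol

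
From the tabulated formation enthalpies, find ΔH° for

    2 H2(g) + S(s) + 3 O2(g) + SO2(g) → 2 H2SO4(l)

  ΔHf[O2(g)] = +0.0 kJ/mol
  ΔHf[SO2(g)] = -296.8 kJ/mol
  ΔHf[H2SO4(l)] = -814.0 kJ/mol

ΔH° = -1331.2 kJ/mol

Products: 2·(-814.0) = -1628.0
Reactants: 2·(+0.0) + 1·(+0.0) + 3·(+0.0) + 1·(-296.8) = -296.8
ΔH° = (-1628.0) − (-296.8) = -1331.2 kJ/mol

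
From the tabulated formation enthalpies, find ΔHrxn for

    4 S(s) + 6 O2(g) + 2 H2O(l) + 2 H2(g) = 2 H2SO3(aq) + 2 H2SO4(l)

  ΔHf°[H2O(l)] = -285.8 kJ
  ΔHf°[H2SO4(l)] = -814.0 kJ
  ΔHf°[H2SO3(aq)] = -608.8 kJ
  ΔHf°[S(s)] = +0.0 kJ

ΔHrxn = -2274.0 kJ

Products: 2·(-608.8) + 2·(-814.0) = -2845.6
Reactants: 4·(+0.0) + 6·(+0.0) + 2·(-285.8) + 2·(+0.0) = -571.6
ΔHrxn = (-2845.6) − (-571.6) = -2274.0 kJ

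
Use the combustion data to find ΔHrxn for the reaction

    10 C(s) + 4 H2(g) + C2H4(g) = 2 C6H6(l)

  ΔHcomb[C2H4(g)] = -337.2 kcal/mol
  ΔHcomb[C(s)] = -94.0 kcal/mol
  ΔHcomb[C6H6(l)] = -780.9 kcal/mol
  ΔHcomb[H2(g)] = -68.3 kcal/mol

With combustion enthalpies, reactants minus products:
= [10·(-94.0) + 4·(-68.3) + 1·(-337.2)] − [2·(-780.9)]
= 11.4 kcal/mol

ΔHrxn = 11.4 kcal/mol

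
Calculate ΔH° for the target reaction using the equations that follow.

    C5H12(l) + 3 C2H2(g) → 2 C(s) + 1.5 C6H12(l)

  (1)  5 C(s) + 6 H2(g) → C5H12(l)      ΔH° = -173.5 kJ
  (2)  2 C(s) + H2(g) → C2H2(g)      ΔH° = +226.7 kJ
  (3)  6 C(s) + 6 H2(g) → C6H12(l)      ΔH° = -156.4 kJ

(1) reversed: +173.5 kJ
(2) reversed and × 3: (-3)·(+226.7) = -680.1 kJ
(3) × 3/2: (3/2)·(-156.4) = -234.6 kJ
ΔH° = (+173.5) + (-680.1) + (-234.6) = -741.2 kJ

ΔH° = -741.2 kJ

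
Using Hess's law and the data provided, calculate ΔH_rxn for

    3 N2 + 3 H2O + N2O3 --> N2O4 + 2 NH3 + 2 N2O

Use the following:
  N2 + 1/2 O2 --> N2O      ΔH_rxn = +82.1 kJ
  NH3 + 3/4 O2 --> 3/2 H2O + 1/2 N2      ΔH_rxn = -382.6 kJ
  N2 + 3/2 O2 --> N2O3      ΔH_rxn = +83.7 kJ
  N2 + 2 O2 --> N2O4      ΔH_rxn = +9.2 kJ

ΔH_rxn = 854.9 kJ

equation 1 × 2 (×2 to match 2 N2O in the target): (2)·(+82.1) = +164.2 kJ
equation 2 reversed and × 2 (NH3 must end up as a product; scale by 2 for the 2 NH3): (-2)·(-382.6) = +765.2 kJ
equation 3 reversed (reverse to put N2O3 on the reactant side): -83.7 kJ
equation 4 as written (N2O4 already on the product side): +9.2 kJ
Summing the manipulated equations, ΔH_rxn = (2)·(+82.1) + (-2)·(-382.6) + (-1)·(+83.7) + (1)·(+9.2) = 854.9 kJ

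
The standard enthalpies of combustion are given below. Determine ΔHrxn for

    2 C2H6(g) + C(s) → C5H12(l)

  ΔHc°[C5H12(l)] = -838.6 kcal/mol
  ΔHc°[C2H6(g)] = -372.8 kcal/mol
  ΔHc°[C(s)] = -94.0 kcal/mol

Using ΔH = Σ nΔHc°(reactants) − Σ nΔHc°(products):
= [2·(-372.8) + 1·(-94.0)] − [1·(-838.6)]
= -1.0 kcal/mol

ΔHrxn = -1.0 kcal/mol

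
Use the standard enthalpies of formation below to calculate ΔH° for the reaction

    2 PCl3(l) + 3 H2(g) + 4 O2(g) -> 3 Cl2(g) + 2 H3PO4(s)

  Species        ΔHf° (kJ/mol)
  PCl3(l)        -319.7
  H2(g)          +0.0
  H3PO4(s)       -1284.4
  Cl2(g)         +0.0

ΔH°rxn = Σ nΔHf°(products) − Σ nΔHf°(reactants).
Products: 3·(+0.0) + 2·(-1284.4) = -2568.8
Reactants: 2·(-319.7) + 3·(+0.0) + 4·(+0.0) = -639.4
ΔH° = (-2568.8) − (-639.4) = -1929.4 kJ/mol

ΔH° = -1929.4 kJ/mol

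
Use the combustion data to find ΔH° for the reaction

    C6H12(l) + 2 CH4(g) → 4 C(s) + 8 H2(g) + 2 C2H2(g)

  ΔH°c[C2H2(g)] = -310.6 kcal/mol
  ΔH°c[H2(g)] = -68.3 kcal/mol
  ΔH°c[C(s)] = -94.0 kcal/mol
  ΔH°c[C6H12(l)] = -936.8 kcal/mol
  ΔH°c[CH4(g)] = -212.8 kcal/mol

With combustion enthalpies, reactants minus products:
= [1·(-936.8) + 2·(-212.8)] − [4·(-94.0) + 8·(-68.3) + 2·(-310.6)]
= 181.2 kcal/mol

ΔH° = 181.2 kcal/mol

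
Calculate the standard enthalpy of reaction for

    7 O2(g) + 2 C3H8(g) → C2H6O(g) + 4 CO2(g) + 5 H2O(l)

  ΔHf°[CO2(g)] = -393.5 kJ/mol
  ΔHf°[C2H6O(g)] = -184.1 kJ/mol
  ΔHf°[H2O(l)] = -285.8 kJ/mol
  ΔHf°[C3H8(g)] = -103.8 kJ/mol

ΔH° = -2979.5 kJ/mol

Products: 1·(-184.1) + 4·(-393.5) + 5·(-285.8) = -3187.1
Reactants: 7·(+0.0) + 2·(-103.8) = -207.6
ΔH° = (-3187.1) − (-207.6) = -2979.5 kJ/mol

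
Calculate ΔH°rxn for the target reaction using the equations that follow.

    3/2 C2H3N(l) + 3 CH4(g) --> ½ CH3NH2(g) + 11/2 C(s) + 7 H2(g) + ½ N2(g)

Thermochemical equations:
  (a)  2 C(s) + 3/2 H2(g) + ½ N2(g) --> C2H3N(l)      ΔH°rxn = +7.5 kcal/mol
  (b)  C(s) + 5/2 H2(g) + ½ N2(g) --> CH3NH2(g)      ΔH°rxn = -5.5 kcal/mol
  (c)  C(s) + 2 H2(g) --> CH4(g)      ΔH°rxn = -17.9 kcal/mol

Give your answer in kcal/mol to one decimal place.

ΔH°rxn = 39.7 kcal/mol

(a) reversed and × 3/2 (C2H3N(l) must end up as a reactant; ×3/2 to match 3/2 C2H3N(l) in the target): (-3/2)·(+7.5) = -11.25 kcal/mol
(b) × 1/2 (scale by 1/2 for the 1/2 CH3NH2(g)): (1/2)·(-5.5) = -2.75 kcal/mol
(c) reversed and × 3 (reverse to put CH4(g) on the reactant side; ×3 to match 3 CH4(g) in the target): (-3)·(-17.9) = +53.7 kcal/mol
ΔH°rxn = (-3/2)·(+7.5) + (1/2)·(-5.5) + (-3)·(-17.9) = 39.7 kcal/mol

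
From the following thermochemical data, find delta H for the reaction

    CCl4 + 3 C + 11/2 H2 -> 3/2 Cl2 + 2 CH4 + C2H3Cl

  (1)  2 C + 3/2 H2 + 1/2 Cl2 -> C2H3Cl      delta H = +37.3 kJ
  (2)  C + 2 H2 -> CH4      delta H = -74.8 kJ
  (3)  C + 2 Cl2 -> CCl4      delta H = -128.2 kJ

delta H = 15.9 kJ

(1) as written: +37.3 kJ
(2) × 2: (2)·(-74.8) = -149.6 kJ
(3) reversed: +128.2 kJ
delta H = (+37.3) + (-149.6) + (+128.2) = 15.9 kJ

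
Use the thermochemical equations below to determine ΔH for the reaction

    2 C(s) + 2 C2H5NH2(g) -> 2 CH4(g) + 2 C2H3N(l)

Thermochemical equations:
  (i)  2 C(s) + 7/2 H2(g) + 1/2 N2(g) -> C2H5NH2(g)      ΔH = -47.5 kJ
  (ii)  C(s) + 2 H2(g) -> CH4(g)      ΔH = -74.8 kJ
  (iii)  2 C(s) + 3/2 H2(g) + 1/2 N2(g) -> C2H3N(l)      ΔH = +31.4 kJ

(i) reversed and × 2 (C2H5NH2(g) must end up as a reactant; scale by 2 for the 2 C2H5NH2(g)): (-2)·(-47.5) = +95.0 kJ
(ii) × 2 (×2 to match 2 CH4(g) in the target): (2)·(-74.8) = -149.6 kJ
(iii) × 2 (×2 to match 2 C2H3N(l) in the target): (2)·(+31.4) = +62.8 kJ
ΔH = (+95.0) + (-149.6) + (+62.8) = 8.2 kJ

ΔH = 8.2 kJ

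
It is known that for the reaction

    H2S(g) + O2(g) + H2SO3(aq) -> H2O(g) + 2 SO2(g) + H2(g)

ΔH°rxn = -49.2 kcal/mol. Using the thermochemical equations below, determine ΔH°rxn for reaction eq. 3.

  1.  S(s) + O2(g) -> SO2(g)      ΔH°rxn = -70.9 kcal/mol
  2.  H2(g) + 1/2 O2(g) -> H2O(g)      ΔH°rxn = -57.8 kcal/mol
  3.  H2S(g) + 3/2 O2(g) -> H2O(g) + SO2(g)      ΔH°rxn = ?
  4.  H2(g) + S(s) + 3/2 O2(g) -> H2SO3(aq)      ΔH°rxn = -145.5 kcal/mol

eq. 1 as written: -70.9 kcal/mol
eq. 2: not needed.
eq. 3 as written: contributes x
eq. 4 reversed: +145.5 kcal/mol
-49.2 = (-70.9) + (+145.5) + x
x = (-49.2 − (+74.6)) / (1) = -123.8 kcal/mol

ΔH°rxn = -123.8 kcal/mol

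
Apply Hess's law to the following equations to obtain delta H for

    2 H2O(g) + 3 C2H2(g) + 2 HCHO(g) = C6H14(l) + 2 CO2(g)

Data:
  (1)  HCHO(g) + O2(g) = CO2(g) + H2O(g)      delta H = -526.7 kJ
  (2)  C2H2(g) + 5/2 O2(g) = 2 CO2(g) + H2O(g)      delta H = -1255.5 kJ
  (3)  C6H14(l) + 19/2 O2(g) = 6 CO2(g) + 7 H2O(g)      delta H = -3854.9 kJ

(1) × 2 (×2 to match 2 HCHO(g) in the target): (2)·(-526.7) = -1053.4 kJ
(2) × 3 (×3 to match 3 C2H2(g) in the target): (3)·(-1255.5) = -3766.5 kJ
(3) reversed (reverse to put C6H14(l) on the product side): +3854.9 kJ
delta H = (2)·(-526.7) + (3)·(-1255.5) + (-1)·(-3854.9) = -965.0 kJ

delta H = -965.0 kJ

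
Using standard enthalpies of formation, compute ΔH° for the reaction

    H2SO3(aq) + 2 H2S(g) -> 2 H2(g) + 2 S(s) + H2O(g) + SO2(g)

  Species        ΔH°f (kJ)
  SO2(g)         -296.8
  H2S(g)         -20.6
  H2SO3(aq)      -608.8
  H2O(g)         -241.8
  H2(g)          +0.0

Products: 2·(+0.0) + 2·(+0.0) + 1·(-241.8) + 1·(-296.8) = -538.6
Reactants: 1·(-608.8) + 2·(-20.6) = -650.0
ΔH° = (-538.6) − (-650.0) = 111.4 kJ

ΔH° = 111.4 kJ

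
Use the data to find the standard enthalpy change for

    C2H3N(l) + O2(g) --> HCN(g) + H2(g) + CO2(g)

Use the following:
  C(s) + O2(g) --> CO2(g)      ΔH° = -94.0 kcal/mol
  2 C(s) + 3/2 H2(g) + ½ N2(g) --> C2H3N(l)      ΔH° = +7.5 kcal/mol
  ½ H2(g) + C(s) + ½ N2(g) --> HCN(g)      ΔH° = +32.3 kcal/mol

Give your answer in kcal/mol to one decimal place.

equation 1 as written: -94.0 kcal/mol
equation 2 reversed: -7.5 kcal/mol
equation 3 as written: +32.3 kcal/mol
Combining the equations, ΔH° = (-94.0) + (-7.5) + (+32.3) = -69.2 kcal/mol

ΔH° = -69.2 kcal/mol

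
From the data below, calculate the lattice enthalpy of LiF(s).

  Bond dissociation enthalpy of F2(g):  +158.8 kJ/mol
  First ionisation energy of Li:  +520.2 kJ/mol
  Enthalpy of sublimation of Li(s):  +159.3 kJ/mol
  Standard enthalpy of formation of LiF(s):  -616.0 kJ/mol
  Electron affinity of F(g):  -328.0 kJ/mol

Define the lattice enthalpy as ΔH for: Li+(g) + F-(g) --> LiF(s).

U = -1046.9 kJ/mol

ΔHf° = 1·ΔHsub + 1·(ΣIE) + 1/2·D(F2) + 1·EA + U
-616.0 = 1·(+159.3) + 1·(+520.2) + 1/2·(+158.8) + 1·(-328.0) + U
U = -616.0 − (+430.9) = -1046.9 kJ/mol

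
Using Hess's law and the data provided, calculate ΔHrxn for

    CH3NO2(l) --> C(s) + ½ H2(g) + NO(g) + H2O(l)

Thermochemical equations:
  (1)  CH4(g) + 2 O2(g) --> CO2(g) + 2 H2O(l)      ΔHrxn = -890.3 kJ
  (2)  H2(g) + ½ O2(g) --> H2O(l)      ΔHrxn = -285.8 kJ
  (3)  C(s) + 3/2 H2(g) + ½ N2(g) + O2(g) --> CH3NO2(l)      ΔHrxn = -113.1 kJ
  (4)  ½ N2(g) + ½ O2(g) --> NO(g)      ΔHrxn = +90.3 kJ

(1): not needed.
(2) as written: -285.8 kJ
(3) reversed: +113.1 kJ
(4) as written: +90.3 kJ
ΔHrxn = (1)·(-285.8) + (-1)·(-113.1) + (1)·(+90.3) = -82.4 kJ

ΔHrxn = -82.4 kJ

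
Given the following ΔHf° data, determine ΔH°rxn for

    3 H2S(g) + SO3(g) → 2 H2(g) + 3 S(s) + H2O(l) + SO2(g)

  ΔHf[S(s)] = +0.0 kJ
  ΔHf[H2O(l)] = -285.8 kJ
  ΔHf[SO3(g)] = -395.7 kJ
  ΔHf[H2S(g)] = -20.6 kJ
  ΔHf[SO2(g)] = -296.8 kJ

ΔH°rxn = -125.1 kJ

Products: 2·(+0.0) + 3·(+0.0) + 1·(-285.8) + 1·(-296.8) = -582.6
Reactants: 3·(-20.6) + 1·(-395.7) = -457.5
ΔH°rxn = (-582.6) − (-457.5) = -125.1 kJ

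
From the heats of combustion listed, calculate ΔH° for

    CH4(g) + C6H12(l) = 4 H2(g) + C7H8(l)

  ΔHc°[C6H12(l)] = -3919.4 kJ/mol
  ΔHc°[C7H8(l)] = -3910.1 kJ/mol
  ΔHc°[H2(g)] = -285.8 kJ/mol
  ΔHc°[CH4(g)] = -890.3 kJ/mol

ΔH° = 243.6 kJ/mol

Using ΔH = Σ nΔHc°(reactants) − Σ nΔHc°(products):
= [1·(-890.3) + 1·(-3919.4)] − [4·(-285.8) + 1·(-3910.1)]
= 243.6 kJ/mol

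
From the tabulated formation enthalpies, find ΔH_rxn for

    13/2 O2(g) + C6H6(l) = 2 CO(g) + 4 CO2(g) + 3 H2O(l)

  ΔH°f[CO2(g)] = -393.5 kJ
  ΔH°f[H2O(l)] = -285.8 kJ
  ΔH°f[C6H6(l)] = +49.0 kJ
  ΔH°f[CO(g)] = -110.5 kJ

ΔH°rxn = Σ nΔHf°(products) − Σ nΔHf°(reactants).
Products: 2·(-110.5) + 4·(-393.5) + 3·(-285.8) = -2652.4
Reactants: 13/2·(+0.0) + 1·(+49.0) = +49.0
ΔH_rxn = (-2652.4) − (+49.0) = -2701.4 kJ

ΔH_rxn = -2701.4 kJ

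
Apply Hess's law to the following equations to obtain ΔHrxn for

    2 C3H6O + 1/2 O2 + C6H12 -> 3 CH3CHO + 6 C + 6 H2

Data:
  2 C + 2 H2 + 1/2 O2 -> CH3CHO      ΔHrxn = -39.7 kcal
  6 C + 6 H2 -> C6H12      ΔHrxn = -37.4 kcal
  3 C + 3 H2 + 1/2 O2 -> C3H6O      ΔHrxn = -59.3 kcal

equation 1 × 3: (3)·(-39.7) = -119.1 kcal
equation 2 reversed: +37.4 kcal
equation 3 reversed and × 2: (-2)·(-59.3) = +118.6 kcal
By Hess's law, ΔHrxn = (3)·(-39.7) + (-1)·(-37.4) + (-2)·(-59.3) = 36.9 kcal

ΔHrxn = 36.9 kcal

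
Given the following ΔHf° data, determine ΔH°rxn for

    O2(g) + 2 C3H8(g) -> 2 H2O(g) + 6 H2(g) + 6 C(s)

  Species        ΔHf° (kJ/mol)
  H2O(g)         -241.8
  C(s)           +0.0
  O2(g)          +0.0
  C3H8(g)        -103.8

Products: 2·(-241.8) + 6·(+0.0) + 6·(+0.0) = -483.6
Reactants: 1·(+0.0) + 2·(-103.8) = -207.6
ΔH°rxn = (-483.6) − (-207.6) = -276.0 kJ/mol

ΔH°rxn = -276.0 kJ/mol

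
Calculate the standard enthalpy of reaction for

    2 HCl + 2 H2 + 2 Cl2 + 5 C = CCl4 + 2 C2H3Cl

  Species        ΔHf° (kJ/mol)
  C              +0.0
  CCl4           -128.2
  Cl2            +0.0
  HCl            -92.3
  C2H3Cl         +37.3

ΔHrxn = 131.0 kJ/mol

Products: 1·(-128.2) + 2·(+37.3) = -53.6
Reactants: 2·(-92.3) + 2·(+0.0) + 2·(+0.0) + 5·(+0.0) = -184.6
ΔHrxn = (-53.6) − (-184.6) = 131.0 kJ/mol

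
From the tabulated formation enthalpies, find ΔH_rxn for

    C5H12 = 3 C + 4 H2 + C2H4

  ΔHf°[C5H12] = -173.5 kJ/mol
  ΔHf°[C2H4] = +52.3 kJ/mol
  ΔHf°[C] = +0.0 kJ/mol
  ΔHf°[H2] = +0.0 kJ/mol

ΔH°rxn = Σ nΔHf°(products) − Σ nΔHf°(reactants).
Products: 3·(+0.0) + 4·(+0.0) + 1·(+52.3) = +52.3
Reactants: 1·(-173.5) = -173.5
ΔH_rxn = (+52.3) − (-173.5) = 225.8 kJ/mol

ΔH_rxn = 225.8 kJ/mol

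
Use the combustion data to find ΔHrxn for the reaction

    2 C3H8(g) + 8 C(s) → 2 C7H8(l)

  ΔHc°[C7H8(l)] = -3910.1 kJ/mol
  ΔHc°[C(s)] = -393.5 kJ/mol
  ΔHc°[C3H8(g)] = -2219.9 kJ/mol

ΔHrxn = 232.4 kJ/mol

Using ΔH = Σ nΔHc°(reactants) − Σ nΔHc°(products):
= [2·(-2219.9) + 8·(-393.5)] − [2·(-3910.1)]
= 232.4 kJ/mol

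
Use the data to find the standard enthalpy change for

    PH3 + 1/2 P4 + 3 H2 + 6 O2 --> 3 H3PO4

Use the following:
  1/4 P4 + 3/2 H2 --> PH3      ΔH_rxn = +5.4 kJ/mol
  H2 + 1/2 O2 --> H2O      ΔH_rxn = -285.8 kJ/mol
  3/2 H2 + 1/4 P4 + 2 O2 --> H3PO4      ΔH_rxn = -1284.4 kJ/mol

equation 1 reversed: -5.4 kJ/mol
equation 2: not needed.
equation 3 × 3: (3)·(-1284.4) = -3853.2 kJ/mol
Since enthalpy is a state function, ΔH_rxn = (-5.4) + (-3853.2) = -3858.6 kJ/mol

ΔH_rxn = -3858.6 kJ/mol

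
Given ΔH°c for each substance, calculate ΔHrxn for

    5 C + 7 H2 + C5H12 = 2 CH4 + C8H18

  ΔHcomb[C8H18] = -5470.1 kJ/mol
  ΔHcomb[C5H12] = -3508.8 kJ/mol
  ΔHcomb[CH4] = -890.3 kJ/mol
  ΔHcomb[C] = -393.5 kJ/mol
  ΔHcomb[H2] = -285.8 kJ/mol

ΔHrxn = -226.2 kJ/mol

With combustion enthalpies, reactants minus products:
= [5·(-393.5) + 7·(-285.8) + 1·(-3508.8)] − [2·(-890.3) + 1·(-5470.1)]
= -226.2 kJ/mol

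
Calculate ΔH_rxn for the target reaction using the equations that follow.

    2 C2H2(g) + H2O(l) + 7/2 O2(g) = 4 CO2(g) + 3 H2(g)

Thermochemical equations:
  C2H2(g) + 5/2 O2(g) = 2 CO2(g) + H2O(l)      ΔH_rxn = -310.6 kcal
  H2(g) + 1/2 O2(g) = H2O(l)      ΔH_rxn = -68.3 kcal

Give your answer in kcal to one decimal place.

equation 1 × 2 (scale by 2 for the 2 C2H2(g)): (2)·(-310.6) = -621.2 kcal
equation 2 reversed and × 3 (H2(g) must end up as a product; ×3 to match 3 H2(g) in the target): (-3)·(-68.3) = +204.9 kcal
ΔH_rxn = (2)·(-310.6) + (-3)·(-68.3) = -416.3 kcal

ΔH_rxn = -416.3 kcal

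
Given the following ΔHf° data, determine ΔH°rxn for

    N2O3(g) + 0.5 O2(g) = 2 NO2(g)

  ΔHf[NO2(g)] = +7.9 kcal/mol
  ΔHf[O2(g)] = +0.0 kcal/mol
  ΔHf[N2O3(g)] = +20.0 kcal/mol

ΔH°rxn = -4.2 kcal/mol

ΔH°rxn = Σ nΔHf°(products) − Σ nΔHf°(reactants).
Products: 2·(+7.9) = +15.8
Reactants: 1·(+20.0) + 1/2·(+0.0) = +20.0
ΔH°rxn = (+15.8) − (+20.0) = -4.2 kcal/mol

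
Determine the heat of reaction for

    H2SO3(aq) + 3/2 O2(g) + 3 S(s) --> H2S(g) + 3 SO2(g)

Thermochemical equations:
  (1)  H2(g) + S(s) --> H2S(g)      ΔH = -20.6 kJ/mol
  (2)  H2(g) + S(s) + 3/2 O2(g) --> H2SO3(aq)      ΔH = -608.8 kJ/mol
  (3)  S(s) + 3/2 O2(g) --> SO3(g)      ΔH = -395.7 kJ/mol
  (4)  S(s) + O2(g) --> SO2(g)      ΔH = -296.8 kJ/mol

(1) as written: -20.6 kJ/mol
(2) reversed: +608.8 kJ/mol
(3): not needed.
(4) × 3: (3)·(-296.8) = -890.4 kJ/mol
ΔH = (-20.6) + (+608.8) + (-890.4) = -302.2 kJ/mol

ΔH = -302.2 kJ/mol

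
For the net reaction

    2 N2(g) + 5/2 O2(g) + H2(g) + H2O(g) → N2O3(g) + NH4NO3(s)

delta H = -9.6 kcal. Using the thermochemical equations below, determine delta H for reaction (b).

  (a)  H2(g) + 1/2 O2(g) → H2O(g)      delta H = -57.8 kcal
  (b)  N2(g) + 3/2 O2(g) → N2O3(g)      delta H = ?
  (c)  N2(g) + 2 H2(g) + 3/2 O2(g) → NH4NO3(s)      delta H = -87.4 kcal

delta H = 20.0 kcal

(a) reversed (H2O(g) must end up as a reactant): +57.8 kcal
(b) as written (N2O3(g) already on the product side): contributes x
(c) as written (NH4NO3(s) already on the product side): -87.4 kcal
-9.6 = (+57.8) + (-87.4) + x
x = (-9.6 − (-29.6)) / (1) = 20.0 kcal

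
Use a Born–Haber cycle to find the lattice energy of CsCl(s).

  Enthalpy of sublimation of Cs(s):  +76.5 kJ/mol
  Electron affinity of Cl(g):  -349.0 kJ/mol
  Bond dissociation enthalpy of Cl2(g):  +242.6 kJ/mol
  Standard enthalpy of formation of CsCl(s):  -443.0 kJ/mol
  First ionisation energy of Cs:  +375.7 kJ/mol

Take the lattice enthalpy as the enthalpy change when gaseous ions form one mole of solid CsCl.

U = -667.5 kJ/mol

ΔHf° = 1·ΔHsub + 1·(ΣIE) + 1/2·D(Cl2) + 1·EA + U
-443.0 = 1·(+76.5) + 1·(+375.7) + 1/2·(+242.6) + 1·(-349.0) + U
U = -443.0 − (+224.5) = -667.5 kJ/mol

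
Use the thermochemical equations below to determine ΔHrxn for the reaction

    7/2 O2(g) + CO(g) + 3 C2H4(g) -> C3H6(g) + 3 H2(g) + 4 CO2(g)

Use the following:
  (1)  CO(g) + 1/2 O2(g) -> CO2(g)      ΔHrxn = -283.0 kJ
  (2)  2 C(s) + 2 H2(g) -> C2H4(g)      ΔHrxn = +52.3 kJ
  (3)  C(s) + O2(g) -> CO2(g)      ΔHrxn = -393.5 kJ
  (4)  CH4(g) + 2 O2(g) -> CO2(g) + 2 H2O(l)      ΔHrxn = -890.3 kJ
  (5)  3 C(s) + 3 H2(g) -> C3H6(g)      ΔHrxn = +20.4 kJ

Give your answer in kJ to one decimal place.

(1) as written (CO(g) already on the reactant side): -283.0 kJ
(2) reversed and × 3 (reverse to put C2H4(g) on the reactant side; ×3 to match 3 C2H4(g) in the target): (-3)·(+52.3) = -156.9 kJ
(3) × 3: (3)·(-393.5) = -1180.5 kJ
(4): not needed (H2O(l) appears nowhere else).
(5) as written (C3H6(g) already on the product side): +20.4 kJ
By Hess's law, ΔHrxn = (-283.0) + (-156.9) + (-1180.5) + (+20.4) = -1600.0 kJ

ΔHrxn = -1600.0 kJ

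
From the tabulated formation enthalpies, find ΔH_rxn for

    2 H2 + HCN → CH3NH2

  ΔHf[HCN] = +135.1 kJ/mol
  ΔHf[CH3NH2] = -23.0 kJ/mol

ΔH_rxn = -158.1 kJ/mol

ΔH°rxn = Σ nΔHf°(products) − Σ nΔHf°(reactants).
Products: 1·(-23.0) = -23.0
Reactants: 2·(+0.0) + 1·(+135.1) = +135.1
ΔH_rxn = (-23.0) − (+135.1) = -158.1 kJ/mol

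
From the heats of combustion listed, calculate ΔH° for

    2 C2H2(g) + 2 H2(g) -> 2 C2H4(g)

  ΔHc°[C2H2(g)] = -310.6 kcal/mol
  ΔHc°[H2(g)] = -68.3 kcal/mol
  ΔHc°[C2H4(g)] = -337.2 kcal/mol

Using ΔH = Σ nΔHc°(reactants) − Σ nΔHc°(products):
= [2·(-310.6) + 2·(-68.3)] − [2·(-337.2)]
= -83.4 kcal/mol

ΔH° = -83.4 kcal/mol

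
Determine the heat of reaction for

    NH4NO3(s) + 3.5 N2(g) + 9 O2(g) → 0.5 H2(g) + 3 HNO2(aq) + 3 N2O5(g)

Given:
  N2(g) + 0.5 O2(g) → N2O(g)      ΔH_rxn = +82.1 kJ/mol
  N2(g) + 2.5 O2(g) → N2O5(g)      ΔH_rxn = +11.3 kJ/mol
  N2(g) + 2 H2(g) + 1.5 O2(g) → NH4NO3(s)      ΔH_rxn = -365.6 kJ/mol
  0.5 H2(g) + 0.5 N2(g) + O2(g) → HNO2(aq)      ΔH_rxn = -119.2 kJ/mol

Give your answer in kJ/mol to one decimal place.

equation 1: not needed.
equation 2 × 3: (3)·(+11.3) = +33.9 kJ/mol
equation 3 reversed: +365.6 kJ/mol
equation 4 × 3: (3)·(-119.2) = -357.6 kJ/mol
Since enthalpy is a state function, ΔH_rxn = (3)·(+11.3) + (-1)·(-365.6) + (3)·(-119.2) = 41.9 kJ/mol

ΔH_rxn = 41.9 kJ/mol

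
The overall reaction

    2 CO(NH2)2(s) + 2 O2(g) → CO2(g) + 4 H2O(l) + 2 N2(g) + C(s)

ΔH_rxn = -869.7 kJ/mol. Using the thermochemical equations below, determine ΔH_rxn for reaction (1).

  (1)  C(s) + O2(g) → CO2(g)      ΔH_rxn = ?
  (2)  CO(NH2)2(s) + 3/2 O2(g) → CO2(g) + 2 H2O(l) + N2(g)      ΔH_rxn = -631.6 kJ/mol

(1) reversed (C(s) must end up as a product): contributes −x
(2) × 2 (scale by 2 for the 2 CO(NH2)2(s)): (2)·(-631.6) = -1263.2 kJ/mol
-869.7 = (-1263.2) − x
x = (-869.7 − (-1263.2)) / (-1) = -393.5 kJ/mol

ΔH_rxn = -393.5 kJ/mol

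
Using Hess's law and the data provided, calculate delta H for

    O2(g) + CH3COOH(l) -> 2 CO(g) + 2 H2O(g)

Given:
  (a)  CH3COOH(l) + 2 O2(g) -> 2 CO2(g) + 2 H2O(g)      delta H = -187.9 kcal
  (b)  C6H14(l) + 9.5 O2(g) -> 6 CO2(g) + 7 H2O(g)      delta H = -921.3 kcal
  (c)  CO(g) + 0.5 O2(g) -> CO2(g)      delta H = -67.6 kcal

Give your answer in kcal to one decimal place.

delta H = -52.7 kcal

(a) as written: -187.9 kcal
(b): not needed.
(c) reversed and × 2: (-2)·(-67.6) = +135.2 kcal
Summing the manipulated equations, delta H = (-187.9) + (+135.2) = -52.7 kcal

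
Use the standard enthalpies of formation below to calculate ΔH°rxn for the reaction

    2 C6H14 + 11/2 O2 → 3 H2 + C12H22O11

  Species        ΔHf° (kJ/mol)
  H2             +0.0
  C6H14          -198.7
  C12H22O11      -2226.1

ΔH°rxn = -1828.7 kJ/mol

Products: 3·(+0.0) + 1·(-2226.1) = -2226.1
Reactants: 2·(-198.7) + 11/2·(+0.0) = -397.4
ΔH°rxn = (-2226.1) − (-397.4) = -1828.7 kJ/mol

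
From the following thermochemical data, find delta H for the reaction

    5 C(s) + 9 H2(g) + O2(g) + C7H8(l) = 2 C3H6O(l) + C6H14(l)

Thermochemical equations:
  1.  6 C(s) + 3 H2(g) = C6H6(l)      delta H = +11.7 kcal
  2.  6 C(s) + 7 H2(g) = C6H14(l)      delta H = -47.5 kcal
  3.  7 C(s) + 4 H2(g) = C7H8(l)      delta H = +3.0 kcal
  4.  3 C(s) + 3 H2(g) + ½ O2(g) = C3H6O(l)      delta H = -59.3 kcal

delta H = -169.1 kcal

eq. 1: not needed.
eq. 2 as written: -47.5 kcal
eq. 3 reversed: -3.0 kcal
eq. 4 × 2: (2)·(-59.3) = -118.6 kcal
Combining the equations, delta H = (-47.5) + (-3.0) + (-118.6) = -169.1 kcal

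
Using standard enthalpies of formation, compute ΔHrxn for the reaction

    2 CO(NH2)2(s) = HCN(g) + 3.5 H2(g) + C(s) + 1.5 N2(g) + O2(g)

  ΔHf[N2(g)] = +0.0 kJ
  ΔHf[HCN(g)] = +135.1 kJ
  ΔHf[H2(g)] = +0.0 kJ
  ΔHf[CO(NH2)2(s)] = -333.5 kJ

Products: 1·(+135.1) + 7/2·(+0.0) + 1·(+0.0) + 3/2·(+0.0) + 1·(+0.0) = +135.1
Reactants: 2·(-333.5) = -667.0
ΔHrxn = (+135.1) − (-667.0) = 802.1 kJ

ΔHrxn = 802.1 kJ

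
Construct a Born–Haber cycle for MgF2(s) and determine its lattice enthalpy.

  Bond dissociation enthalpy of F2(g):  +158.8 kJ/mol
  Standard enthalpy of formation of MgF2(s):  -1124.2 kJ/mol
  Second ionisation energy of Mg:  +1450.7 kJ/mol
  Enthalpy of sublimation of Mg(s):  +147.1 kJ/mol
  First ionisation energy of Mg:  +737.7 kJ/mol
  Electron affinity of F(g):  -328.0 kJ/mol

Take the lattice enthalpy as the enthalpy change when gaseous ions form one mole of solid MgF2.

ΔHf° = 1·ΔHsub + 1·(ΣIE) + 1·D(F2) + 2·EA + U
-1124.2 = 1·(+147.1) + 1·(+2188.4) + 1·(+158.8) + 2·(-328.0) + U
U = -1124.2 − (+1838.3) = -2962.5 kJ/mol

U = -2962.5 kJ/mol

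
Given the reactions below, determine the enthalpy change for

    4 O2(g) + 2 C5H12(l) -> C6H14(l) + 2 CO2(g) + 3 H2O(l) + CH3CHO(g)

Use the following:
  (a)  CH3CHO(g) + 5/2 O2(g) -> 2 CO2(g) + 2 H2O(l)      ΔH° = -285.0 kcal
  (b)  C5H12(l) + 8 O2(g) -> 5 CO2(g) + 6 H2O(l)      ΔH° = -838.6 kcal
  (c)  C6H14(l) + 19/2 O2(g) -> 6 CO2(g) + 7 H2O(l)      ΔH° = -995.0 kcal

ΔH° = -397.2 kcal

(a) reversed: +285.0 kcal
(b) × 2: (2)·(-838.6) = -1677.2 kcal
(c) reversed: +995.0 kcal
ΔH° = (-1)·(-285.0) + (2)·(-838.6) + (-1)·(-995.0) = -397.2 kcal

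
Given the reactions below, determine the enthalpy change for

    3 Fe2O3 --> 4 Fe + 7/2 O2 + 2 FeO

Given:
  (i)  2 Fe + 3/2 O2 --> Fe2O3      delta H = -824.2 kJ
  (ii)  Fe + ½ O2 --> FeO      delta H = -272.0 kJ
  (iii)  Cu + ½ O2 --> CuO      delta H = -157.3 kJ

delta H = 1928.6 kJ

(i) reversed and × 3 (Fe2O3 must end up as a reactant; ×3 to match 3 Fe2O3 in the target): (-3)·(-824.2) = +2472.6 kJ
(ii) × 2 (×2 to match 2 FeO in the target): (2)·(-272.0) = -544.0 kJ
(iii): not needed (CuO appears nowhere else).
Since enthalpy is a state function, delta H = (-3)·(-824.2) + (2)·(-272.0) = 1928.6 kJ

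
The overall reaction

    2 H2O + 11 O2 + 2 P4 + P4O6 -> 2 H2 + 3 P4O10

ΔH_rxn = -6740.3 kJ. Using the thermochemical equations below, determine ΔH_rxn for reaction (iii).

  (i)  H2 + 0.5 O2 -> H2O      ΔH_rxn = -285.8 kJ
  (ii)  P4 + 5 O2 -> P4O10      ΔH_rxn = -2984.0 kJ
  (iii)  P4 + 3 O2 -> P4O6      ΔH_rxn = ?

ΔH_rxn = -1640.1 kJ

(i) reversed and × 2: (-2)·(-285.8) = +571.6 kJ
(ii) × 3: (3)·(-2984.0) = -8952.0 kJ
(iii) reversed: contributes −x
-6740.3 = (+571.6) + (-8952.0) − x
x = (-6740.3 − (-8380.4)) / (-1) = -1640.1 kJ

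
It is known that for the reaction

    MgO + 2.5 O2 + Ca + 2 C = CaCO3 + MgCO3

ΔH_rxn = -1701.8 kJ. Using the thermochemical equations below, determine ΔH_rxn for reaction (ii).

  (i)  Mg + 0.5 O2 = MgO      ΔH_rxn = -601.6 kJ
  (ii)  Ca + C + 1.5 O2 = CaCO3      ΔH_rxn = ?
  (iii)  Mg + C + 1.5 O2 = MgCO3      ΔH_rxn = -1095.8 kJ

ΔH_rxn = -1207.6 kJ

(i) reversed: +601.6 kJ
(ii) as written: contributes x
(iii) as written: -1095.8 kJ
-1701.8 = (+601.6) + (-1095.8) + x
x = (-1701.8 − (-494.2)) / (1) = -1207.6 kJ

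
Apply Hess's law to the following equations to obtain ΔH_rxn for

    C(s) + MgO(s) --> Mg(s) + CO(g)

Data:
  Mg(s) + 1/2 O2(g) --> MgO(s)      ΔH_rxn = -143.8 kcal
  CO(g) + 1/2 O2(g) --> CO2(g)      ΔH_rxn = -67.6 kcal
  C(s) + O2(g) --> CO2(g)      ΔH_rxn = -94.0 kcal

ΔH_rxn = 117.4 kcal

equation 1 reversed (reverse to put MgO(s) on the reactant side): +143.8 kcal
equation 2 reversed (reverse to put CO(g) on the product side): +67.6 kcal
equation 3 as written (C(s) already on the reactant side): -94.0 kcal
By Hess's law, ΔH_rxn = (+143.8) + (+67.6) + (-94.0) = 117.4 kcal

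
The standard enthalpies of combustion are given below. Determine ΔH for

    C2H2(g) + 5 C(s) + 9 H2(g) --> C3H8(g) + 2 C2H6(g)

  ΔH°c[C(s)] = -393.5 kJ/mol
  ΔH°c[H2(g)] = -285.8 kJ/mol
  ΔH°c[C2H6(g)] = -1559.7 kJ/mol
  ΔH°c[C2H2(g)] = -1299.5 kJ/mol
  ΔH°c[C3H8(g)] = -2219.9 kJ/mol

ΔH = -499.9 kJ/mol

With combustion enthalpies, reactants minus products:
= [1·(-1299.5) + 5·(-393.5) + 9·(-285.8)] − [1·(-2219.9) + 2·(-1559.7)]
= -499.9 kJ/mol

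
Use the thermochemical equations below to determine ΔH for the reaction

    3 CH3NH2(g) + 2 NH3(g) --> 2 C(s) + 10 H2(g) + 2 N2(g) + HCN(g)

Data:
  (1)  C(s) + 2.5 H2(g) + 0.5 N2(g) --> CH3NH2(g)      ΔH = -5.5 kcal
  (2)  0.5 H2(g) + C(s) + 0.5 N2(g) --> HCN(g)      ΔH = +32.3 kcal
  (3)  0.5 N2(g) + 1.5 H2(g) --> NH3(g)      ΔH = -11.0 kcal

(1) reversed and × 3 (reverse to put CH3NH2(g) on the reactant side; ×3 to match 3 CH3NH2(g) in the target): (-3)·(-5.5) = +16.5 kcal
(2) as written (HCN(g) already on the product side): +32.3 kcal
(3) reversed and × 2 (NH3(g) must end up as a reactant; scale by 2 for the 2 NH3(g)): (-2)·(-11.0) = +22.0 kcal
ΔH = (-3)·(-5.5) + (1)·(+32.3) + (-2)·(-11.0) = 70.8 kcal

ΔH = 70.8 kcal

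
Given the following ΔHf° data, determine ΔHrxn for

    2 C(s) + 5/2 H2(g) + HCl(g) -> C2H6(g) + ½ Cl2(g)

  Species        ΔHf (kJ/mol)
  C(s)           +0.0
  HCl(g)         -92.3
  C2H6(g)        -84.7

ΔHrxn = 7.6 kJ/mol

Products: 1·(-84.7) + 1/2·(+0.0) = -84.7
Reactants: 2·(+0.0) + 5/2·(+0.0) + 1·(-92.3) = -92.3
ΔHrxn = (-84.7) − (-92.3) = 7.6 kJ/mol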